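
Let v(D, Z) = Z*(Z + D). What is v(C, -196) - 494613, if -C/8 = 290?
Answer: -1477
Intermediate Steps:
C = -2320 (C = -8*290 = -2320)
v(D, Z) = Z*(D + Z)
v(C, -196) - 494613 = -196*(-2320 - 196) - 494613 = -196*(-2516) - 494613 = 493136 - 494613 = -1477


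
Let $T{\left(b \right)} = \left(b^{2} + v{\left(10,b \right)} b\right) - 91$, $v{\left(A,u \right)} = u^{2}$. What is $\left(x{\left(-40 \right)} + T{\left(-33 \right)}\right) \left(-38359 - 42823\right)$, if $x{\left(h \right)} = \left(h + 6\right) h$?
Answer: $2726010378$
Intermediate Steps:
$x{\left(h \right)} = h \left(6 + h\right)$ ($x{\left(h \right)} = \left(6 + h\right) h = h \left(6 + h\right)$)
$T{\left(b \right)} = -91 + b^{2} + b^{3}$ ($T{\left(b \right)} = \left(b^{2} + b^{2} b\right) - 91 = \left(b^{2} + b^{3}\right) - 91 = -91 + b^{2} + b^{3}$)
$\left(x{\left(-40 \right)} + T{\left(-33 \right)}\right) \left(-38359 - 42823\right) = \left(- 40 \left(6 - 40\right) + \left(-91 + \left(-33\right)^{2} + \left(-33\right)^{3}\right)\right) \left(-38359 - 42823\right) = \left(\left(-40\right) \left(-34\right) - 34939\right) \left(-38359 - 42823\right) = \left(1360 - 34939\right) \left(-81182\right) = \left(-33579\right) \left(-81182\right) = 2726010378$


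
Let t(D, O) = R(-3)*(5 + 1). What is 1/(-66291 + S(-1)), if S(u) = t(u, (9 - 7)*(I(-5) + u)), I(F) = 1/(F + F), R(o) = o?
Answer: -1/66309 ≈ -1.5081e-5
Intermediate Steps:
I(F) = 1/(2*F)
t(D, O) = -18 (t(D, O) = -3*(5 + 1) = -3*6 = -18)
S(u) = -18
1/(-66291 + S(-1)) = 1/(-66291 - 18) = 1/(-66309) = -1/66309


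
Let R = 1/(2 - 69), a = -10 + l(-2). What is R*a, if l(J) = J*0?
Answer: 10/67 ≈ 0.14925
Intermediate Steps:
l(J) = 0
a = -10 (a = -10 + 0 = -10)
R = -1/67 (R = 1/(-67) = -1/67 ≈ -0.014925)
R*a = -1/67*(-10) = 10/67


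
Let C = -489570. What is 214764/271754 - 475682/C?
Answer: 58602624427/33260651445 ≈ 1.7619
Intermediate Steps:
214764/271754 - 475682/C = 214764/271754 - 475682/(-489570) = 214764*(1/271754) - 475682*(-1/489570) = 107382/135877 + 237841/244785 = 58602624427/33260651445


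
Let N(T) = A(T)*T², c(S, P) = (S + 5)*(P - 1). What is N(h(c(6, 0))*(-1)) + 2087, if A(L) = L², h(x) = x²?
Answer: 214360968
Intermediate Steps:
c(S, P) = (-1 + P)*(5 + S) (c(S, P) = (5 + S)*(-1 + P) = (-1 + P)*(5 + S))
N(T) = T⁴ (N(T) = T²*T² = T⁴)
N(h(c(6, 0))*(-1)) + 2087 = ((-5 - 1*6 + 5*0 + 0*6)²*(-1))⁴ + 2087 = ((-5 - 6 + 0 + 0)²*(-1))⁴ + 2087 = ((-11)²*(-1))⁴ + 2087 = (121*(-1))⁴ + 2087 = (-121)⁴ + 2087 = 214358881 + 2087 = 214360968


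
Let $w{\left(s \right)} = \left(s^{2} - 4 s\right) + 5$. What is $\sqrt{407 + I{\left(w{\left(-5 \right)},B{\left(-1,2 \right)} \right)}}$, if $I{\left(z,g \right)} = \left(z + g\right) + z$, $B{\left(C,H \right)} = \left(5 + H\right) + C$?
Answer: $3 \sqrt{57} \approx 22.65$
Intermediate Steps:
$w{\left(s \right)} = 5 + s^{2} - 4 s$
$B{\left(C,H \right)} = 5 + C + H$
$I{\left(z,g \right)} = g + 2 z$ ($I{\left(z,g \right)} = \left(g + z\right) + z = g + 2 z$)
$\sqrt{407 + I{\left(w{\left(-5 \right)},B{\left(-1,2 \right)} \right)}} = \sqrt{407 + \left(\left(5 - 1 + 2\right) + 2 \left(5 + \left(-5\right)^{2} - -20\right)\right)} = \sqrt{407 + \left(6 + 2 \left(5 + 25 + 20\right)\right)} = \sqrt{407 + \left(6 + 2 \cdot 50\right)} = \sqrt{407 + \left(6 + 100\right)} = \sqrt{407 + 106} = \sqrt{513} = 3 \sqrt{57}$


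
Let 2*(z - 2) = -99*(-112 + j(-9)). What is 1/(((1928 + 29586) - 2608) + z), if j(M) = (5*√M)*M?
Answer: 464/16587153 - 10*I/1843017 ≈ 2.7973e-5 - 5.4259e-6*I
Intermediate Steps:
j(M) = 5*M^(3/2)
z = 5546 + 13365*I/2 (z = 2 + (-99*(-112 + 5*(-9)^(3/2)))/2 = 2 + (-99*(-112 + 5*(-27*I)))/2 = 2 + (-99*(-112 - 135*I))/2 = 2 + (11088 + 13365*I)/2 = 2 + (5544 + 13365*I/2) = 5546 + 13365*I/2 ≈ 5546.0 + 6682.5*I)
1/(((1928 + 29586) - 2608) + z) = 1/(((1928 + 29586) - 2608) + (5546 + 13365*I/2)) = 1/((31514 - 2608) + (5546 + 13365*I/2)) = 1/(28906 + (5546 + 13365*I/2)) = 1/(34452 + 13365*I/2) = 4*(34452 - 13365*I/2)/4926384441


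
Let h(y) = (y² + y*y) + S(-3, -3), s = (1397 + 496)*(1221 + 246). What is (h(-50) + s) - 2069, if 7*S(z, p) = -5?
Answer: 19459729/7 ≈ 2.7800e+6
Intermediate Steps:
S(z, p) = -5/7 (S(z, p) = (⅐)*(-5) = -5/7)
s = 2777031 (s = 1893*1467 = 2777031)
h(y) = -5/7 + 2*y² (h(y) = (y² + y*y) - 5/7 = (y² + y²) - 5/7 = 2*y² - 5/7 = -5/7 + 2*y²)
(h(-50) + s) - 2069 = ((-5/7 + 2*(-50)²) + 2777031) - 2069 = ((-5/7 + 2*2500) + 2777031) - 2069 = ((-5/7 + 5000) + 2777031) - 2069 = (34995/7 + 2777031) - 2069 = 19474212/7 - 2069 = 19459729/7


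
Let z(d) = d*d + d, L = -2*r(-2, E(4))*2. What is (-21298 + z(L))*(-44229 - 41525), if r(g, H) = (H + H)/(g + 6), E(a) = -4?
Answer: 1820214404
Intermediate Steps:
r(g, H) = 2*H/(6 + g) (r(g, H) = (2*H)/(6 + g) = 2*H/(6 + g))
L = 8 (L = -4*(-4)/(6 - 2)*2 = -4*(-4)/4*2 = -2*(-2)*2 = 4*2 = 8)
z(d) = d + d**2 (z(d) = d**2 + d = d + d**2)
(-21298 + z(L))*(-44229 - 41525) = (-21298 + 8*(1 + 8))*(-44229 - 41525) = (-21298 + 8*9)*(-85754) = (-21298 + 72)*(-85754) = -21226*(-85754) = 1820214404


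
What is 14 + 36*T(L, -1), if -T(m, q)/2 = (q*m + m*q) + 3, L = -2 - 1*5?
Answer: -1210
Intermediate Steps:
L = -7 (L = -2 - 5 = -7)
T(m, q) = -6 - 4*m*q (T(m, q) = -2*((q*m + m*q) + 3) = -2*((m*q + m*q) + 3) = -2*(2*m*q + 3) = -2*(3 + 2*m*q) = -6 - 4*m*q)
14 + 36*T(L, -1) = 14 + 36*(-6 - 4*(-7)*(-1)) = 14 + 36*(-6 - 28) = 14 + 36*(-34) = 14 - 1224 = -1210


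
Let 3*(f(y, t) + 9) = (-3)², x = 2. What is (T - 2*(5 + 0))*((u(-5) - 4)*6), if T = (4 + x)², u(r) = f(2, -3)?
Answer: -1560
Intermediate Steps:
f(y, t) = -6 (f(y, t) = -9 + (⅓)*(-3)² = -9 + (⅓)*9 = -9 + 3 = -6)
u(r) = -6
T = 36 (T = (4 + 2)² = 6² = 36)
(T - 2*(5 + 0))*((u(-5) - 4)*6) = (36 - 2*(5 + 0))*((-6 - 4)*6) = (36 - 2*5)*(-10*6) = (36 - 10)*(-60) = 26*(-60) = -1560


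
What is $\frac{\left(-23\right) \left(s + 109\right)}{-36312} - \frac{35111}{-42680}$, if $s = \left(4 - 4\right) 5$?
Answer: $\frac{86371837}{96862260} \approx 0.8917$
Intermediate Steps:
$s = 0$ ($s = 0 \cdot 5 = 0$)
$\frac{\left(-23\right) \left(s + 109\right)}{-36312} - \frac{35111}{-42680} = \frac{\left(-23\right) \left(0 + 109\right)}{-36312} - \frac{35111}{-42680} = \left(-23\right) 109 \left(- \frac{1}{36312}\right) - - \frac{35111}{42680} = \left(-2507\right) \left(- \frac{1}{36312}\right) + \frac{35111}{42680} = \frac{2507}{36312} + \frac{35111}{42680} = \frac{86371837}{96862260}$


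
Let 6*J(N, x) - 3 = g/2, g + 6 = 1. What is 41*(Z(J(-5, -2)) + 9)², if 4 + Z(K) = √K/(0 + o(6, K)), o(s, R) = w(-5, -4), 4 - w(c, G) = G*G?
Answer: 1771241/1728 - 205*√3/36 ≈ 1015.2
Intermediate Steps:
w(c, G) = 4 - G² (w(c, G) = 4 - G*G = 4 - G²)
g = -5 (g = -6 + 1 = -5)
o(s, R) = -12 (o(s, R) = 4 - 1*(-4)² = 4 - 1*16 = 4 - 16 = -12)
J(N, x) = 1/12 (J(N, x) = ½ + (-5/2)/6 = ½ + (-5*½)/6 = ½ + (⅙)*(-5/2) = ½ - 5/12 = 1/12)
Z(K) = -4 - √K/12 (Z(K) = -4 + √K/(0 - 12) = -4 + √K/(-12) = -4 - √K/12)
41*(Z(J(-5, -2)) + 9)² = 41*((-4 - √3/72) + 9)² = 41*(5 - √3/72)²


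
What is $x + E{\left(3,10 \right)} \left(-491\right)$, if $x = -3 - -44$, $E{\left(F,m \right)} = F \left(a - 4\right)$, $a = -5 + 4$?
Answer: $7406$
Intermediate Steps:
$a = -1$
$E{\left(F,m \right)} = - 5 F$ ($E{\left(F,m \right)} = F \left(-1 - 4\right) = F \left(-5\right) = - 5 F$)
$x = 41$ ($x = -3 + 44 = 41$)
$x + E{\left(3,10 \right)} \left(-491\right) = 41 + \left(-5\right) 3 \left(-491\right) = 41 - -7365 = 41 + 7365 = 7406$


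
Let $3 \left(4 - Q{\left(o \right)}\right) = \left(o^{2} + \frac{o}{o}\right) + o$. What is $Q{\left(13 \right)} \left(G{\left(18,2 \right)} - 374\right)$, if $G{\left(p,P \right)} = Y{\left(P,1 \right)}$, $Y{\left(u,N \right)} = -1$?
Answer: $21375$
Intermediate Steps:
$G{\left(p,P \right)} = -1$
$Q{\left(o \right)} = \frac{11}{3} - \frac{o}{3} - \frac{o^{2}}{3}$ ($Q{\left(o \right)} = 4 - \frac{\left(o^{2} + \frac{o}{o}\right) + o}{3} = 4 - \frac{\left(o^{2} + 1\right) + o}{3} = 4 - \frac{\left(1 + o^{2}\right) + o}{3} = 4 - \frac{1 + o + o^{2}}{3} = 4 - \left(\frac{1}{3} + \frac{o}{3} + \frac{o^{2}}{3}\right) = \frac{11}{3} - \frac{o}{3} - \frac{o^{2}}{3}$)
$Q{\left(13 \right)} \left(G{\left(18,2 \right)} - 374\right) = \left(\frac{11}{3} - \frac{13}{3} - \frac{13^{2}}{3}\right) \left(-1 - 374\right) = \left(\frac{11}{3} - \frac{13}{3} - \frac{169}{3}\right) \left(-375\right) = \left(-57\right) \left(-375\right) = 21375$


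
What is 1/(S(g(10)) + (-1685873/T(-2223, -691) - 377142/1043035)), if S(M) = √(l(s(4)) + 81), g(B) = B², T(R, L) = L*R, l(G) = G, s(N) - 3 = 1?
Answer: 3745539725087233699226055/212733400466900463088588004 + 2567040873771454012685025*√85/212733400466900463088588004 ≈ 0.12886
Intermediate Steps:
s(N) = 4 (s(N) = 3 + 1 = 4)
S(M) = √85 (S(M) = √(4 + 81) = √85)
1/(S(g(10)) + (-1685873/T(-2223, -691) - 377142/1043035)) = 1/(√85 + (-1685873/((-691*(-2223))) - 377142/1043035)) = 1/(√85 + (-1685873/1536093 - 377142*1/1043035)) = 1/(√85 + (-1685873*1/1536093 - 377142/1043035)) = 1/(√85 + (-1685873/1536093 - 377142/1043035)) = 1/(√85 - 2337749730761/1602198762255) = 1/(-2337749730761/1602198762255 + √85)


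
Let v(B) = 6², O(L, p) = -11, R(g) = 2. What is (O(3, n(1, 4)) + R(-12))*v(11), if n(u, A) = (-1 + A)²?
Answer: -324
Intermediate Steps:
v(B) = 36
(O(3, n(1, 4)) + R(-12))*v(11) = (-11 + 2)*36 = -9*36 = -324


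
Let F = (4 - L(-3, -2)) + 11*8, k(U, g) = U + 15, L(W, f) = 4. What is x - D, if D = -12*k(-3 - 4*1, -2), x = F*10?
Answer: 976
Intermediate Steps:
k(U, g) = 15 + U
F = 88 (F = (4 - 1*4) + 11*8 = (4 - 4) + 88 = 0 + 88 = 88)
x = 880 (x = 88*10 = 880)
D = -96 (D = -12*(15 + (-3 - 4*1)) = -12*(15 + (-3 - 4)) = -12*(15 - 7) = -12*8 = -96)
x - D = 880 - 1*(-96) = 880 + 96 = 976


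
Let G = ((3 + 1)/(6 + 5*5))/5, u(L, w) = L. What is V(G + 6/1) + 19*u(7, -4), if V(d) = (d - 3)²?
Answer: 3415286/24025 ≈ 142.16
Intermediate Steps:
G = 4/155 (G = (4/(6 + 25))*(⅕) = (4/31)*(⅕) = 4/155 ≈ 0.025806)
V(d) = (-3 + d)²
V(G + 6/1) + 19*u(7, -4) = (-3 + (4/155 + 6/1))² + 19*7 = (-3 + (4/155 + 6*1))² + 133 = (-3 + (4/155 + 6))² + 133 = (-3 + 934/155)² + 133 = (469/155)² + 133 = 219961/24025 + 133 = 3415286/24025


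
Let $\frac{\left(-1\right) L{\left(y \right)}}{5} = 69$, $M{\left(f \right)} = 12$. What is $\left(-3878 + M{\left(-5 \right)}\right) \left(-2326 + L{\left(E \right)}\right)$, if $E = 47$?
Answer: $10326086$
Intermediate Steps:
$L{\left(y \right)} = -345$ ($L{\left(y \right)} = \left(-5\right) 69 = -345$)
$\left(-3878 + M{\left(-5 \right)}\right) \left(-2326 + L{\left(E \right)}\right) = \left(-3878 + 12\right) \left(-2326 - 345\right) = \left(-3866\right) \left(-2671\right) = 10326086$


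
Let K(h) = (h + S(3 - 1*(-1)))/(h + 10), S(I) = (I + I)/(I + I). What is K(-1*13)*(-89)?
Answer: -356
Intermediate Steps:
S(I) = 1 (S(I) = (2*I)/((2*I)) = (2*I)*(1/(2*I)) = 1)
K(h) = (1 + h)/(10 + h) (K(h) = (h + 1)/(h + 10) = (1 + h)/(10 + h))
K(-1*13)*(-89) = ((1 - 1*13)/(10 - 1*13))*(-89) = ((1 - 13)/(10 - 13))*(-89) = (-12/(-3))*(-89) = -1/3*(-12)*(-89) = 4*(-89) = -356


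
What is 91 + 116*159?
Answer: 18535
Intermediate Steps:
91 + 116*159 = 91 + 18444 = 18535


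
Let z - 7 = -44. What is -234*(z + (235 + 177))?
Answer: -87750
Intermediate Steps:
z = -37 (z = 7 - 44 = -37)
-234*(z + (235 + 177)) = -234*(-37 + (235 + 177)) = -234*(-37 + 412) = -234*375 = -87750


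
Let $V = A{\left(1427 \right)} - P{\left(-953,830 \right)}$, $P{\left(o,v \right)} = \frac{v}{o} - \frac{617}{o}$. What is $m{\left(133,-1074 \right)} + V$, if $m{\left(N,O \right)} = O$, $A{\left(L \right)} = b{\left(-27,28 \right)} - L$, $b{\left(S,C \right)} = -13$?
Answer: $- \frac{2395629}{953} \approx -2513.8$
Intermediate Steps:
$P{\left(o,v \right)} = - \frac{617}{o} + \frac{v}{o}$
$A{\left(L \right)} = -13 - L$
$V = - \frac{1372107}{953}$ ($V = \left(-13 - 1427\right) - \frac{-617 + 830}{-953} = \left(-13 - 1427\right) - \left(- \frac{1}{953}\right) 213 = -1440 - - \frac{213}{953} = -1440 + \frac{213}{953} = - \frac{1372107}{953} \approx -1439.8$)
$m{\left(133,-1074 \right)} + V = -1074 - \frac{1372107}{953} = - \frac{2395629}{953}$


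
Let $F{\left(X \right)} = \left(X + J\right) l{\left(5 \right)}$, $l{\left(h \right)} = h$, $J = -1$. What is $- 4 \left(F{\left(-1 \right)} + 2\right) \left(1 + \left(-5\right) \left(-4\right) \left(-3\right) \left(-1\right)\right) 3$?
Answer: $5856$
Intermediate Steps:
$F{\left(X \right)} = -5 + 5 X$ ($F{\left(X \right)} = \left(X - 1\right) 5 = \left(-1 + X\right) 5 = -5 + 5 X$)
$- 4 \left(F{\left(-1 \right)} + 2\right) \left(1 + \left(-5\right) \left(-4\right) \left(-3\right) \left(-1\right)\right) 3 = - 4 \left(\left(-5 + 5 \left(-1\right)\right) + 2\right) \left(1 + \left(-5\right) \left(-4\right) \left(-3\right) \left(-1\right)\right) 3 = - 4 \left(\left(-5 - 5\right) + 2\right) \left(1 + 20 \left(-3\right) \left(-1\right)\right) 3 = - 4 \left(-10 + 2\right) \left(1 - -60\right) 3 = \left(-4\right) \left(-8\right) \left(1 + 60\right) 3 = 32 \cdot 61 \cdot 3 = 1952 \cdot 3 = 5856$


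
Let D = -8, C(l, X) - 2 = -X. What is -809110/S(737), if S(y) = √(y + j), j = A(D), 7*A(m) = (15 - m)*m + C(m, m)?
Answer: -161822*√34895/997 ≈ -30320.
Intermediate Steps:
C(l, X) = 2 - X
A(m) = 2/7 - m/7 + m*(15 - m)/7 (A(m) = ((15 - m)*m + (2 - m))/7 = (m*(15 - m) + (2 - m))/7 = (2 - m + m*(15 - m))/7 = 2/7 - m/7 + m*(15 - m)/7)
j = -174/7 (j = 2/7 + 2*(-8) - ⅐*(-8)² = 2/7 - 16 - ⅐*64 = 2/7 - 16 - 64/7 = -174/7 ≈ -24.857)
S(y) = √(-174/7 + y) (S(y) = √(y - 174/7) = √(-174/7 + y))
-809110/S(737) = -809110*7/√(-1218 + 49*737) = -809110*7/√(-1218 + 36113) = -809110*√34895/4985 = -161822*√34895/997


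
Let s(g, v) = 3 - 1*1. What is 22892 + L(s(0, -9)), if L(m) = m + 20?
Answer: 22914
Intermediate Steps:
s(g, v) = 2 (s(g, v) = 3 - 1 = 2)
L(m) = 20 + m
22892 + L(s(0, -9)) = 22892 + (20 + 2) = 22892 + 22 = 22914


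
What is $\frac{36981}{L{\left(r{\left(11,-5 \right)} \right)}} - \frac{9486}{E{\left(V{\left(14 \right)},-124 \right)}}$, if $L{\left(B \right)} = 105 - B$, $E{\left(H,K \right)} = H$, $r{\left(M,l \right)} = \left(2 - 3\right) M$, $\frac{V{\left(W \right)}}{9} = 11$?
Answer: $\frac{284527}{1276} \approx 222.98$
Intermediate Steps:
$V{\left(W \right)} = 99$ ($V{\left(W \right)} = 9 \cdot 11 = 99$)
$r{\left(M,l \right)} = - M$
$\frac{36981}{L{\left(r{\left(11,-5 \right)} \right)}} - \frac{9486}{E{\left(V{\left(14 \right)},-124 \right)}} = \frac{36981}{105 - \left(-1\right) 11} - \frac{9486}{99} = \frac{36981}{105 - -11} - \frac{1054}{11} = \frac{36981}{105 + 11} - \frac{1054}{11} = \frac{36981}{116} - \frac{1054}{11} = \frac{284527}{1276}$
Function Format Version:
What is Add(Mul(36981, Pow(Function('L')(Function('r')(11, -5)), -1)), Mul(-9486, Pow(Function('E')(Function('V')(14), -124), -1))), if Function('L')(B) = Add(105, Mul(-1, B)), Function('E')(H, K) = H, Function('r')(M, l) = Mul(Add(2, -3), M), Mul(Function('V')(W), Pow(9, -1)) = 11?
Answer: Rational(284527, 1276) ≈ 222.98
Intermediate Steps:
Function('V')(W) = 99 (Function('V')(W) = Mul(9, 11) = 99)
Function('r')(M, l) = Mul(-1, M)
Add(Mul(36981, Pow(Function('L')(Function('r')(11, -5)), -1)), Mul(-9486, Pow(Function('E')(Function('V')(14), -124), -1))) = Add(Mul(36981, Pow(Add(105, Mul(-1, Mul(-1, 11))), -1)), Mul(-9486, Pow(99, -1))) = Add(Mul(36981, Pow(Add(105, Mul(-1, -11)), -1)), Mul(-9486, Rational(1, 99))) = Add(Mul(36981, Pow(Add(105, 11), -1)), Rational(-1054, 11)) = Add(Mul(36981, Pow(116, -1)), Rational(-1054, 11)) = Add(Mul(36981, Rational(1, 116)), Rational(-1054, 11)) = Add(Rational(36981, 116), Rational(-1054, 11)) = Rational(284527, 1276)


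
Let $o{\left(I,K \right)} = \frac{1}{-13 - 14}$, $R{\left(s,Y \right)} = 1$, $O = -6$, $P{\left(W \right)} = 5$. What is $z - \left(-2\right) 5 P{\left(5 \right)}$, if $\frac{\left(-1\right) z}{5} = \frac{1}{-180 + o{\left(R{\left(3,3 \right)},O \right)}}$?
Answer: $\frac{243185}{4861} \approx 50.028$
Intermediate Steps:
$o{\left(I,K \right)} = - \frac{1}{27}$ ($o{\left(I,K \right)} = \frac{1}{-27} = - \frac{1}{27}$)
$z = \frac{135}{4861}$ ($z = - \frac{5}{-180 - \frac{1}{27}} = - \frac{5}{- \frac{4861}{27}} = \left(-5\right) \left(- \frac{27}{4861}\right) = \frac{135}{4861} \approx 0.027772$)
$z - \left(-2\right) 5 P{\left(5 \right)} = \frac{135}{4861} - \left(-2\right) 5 \cdot 5 = \frac{135}{4861} - \left(-10\right) 5 = \frac{135}{4861} - -50 = \frac{135}{4861} + 50 = \frac{243185}{4861}$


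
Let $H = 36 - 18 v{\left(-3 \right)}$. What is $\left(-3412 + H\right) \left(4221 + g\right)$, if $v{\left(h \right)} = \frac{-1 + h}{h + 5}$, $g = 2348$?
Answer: $-21940460$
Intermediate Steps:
$v{\left(h \right)} = \frac{-1 + h}{5 + h}$
$H = 72$ ($H = 36 - 18 \frac{-1 - 3}{5 - 3} = 36 - 18 \cdot \frac{1}{2} \left(-4\right) = 36 - -36 = 36 + 36 = 72$)
$\left(-3412 + H\right) \left(4221 + g\right) = \left(-3412 + 72\right) \left(4221 + 2348\right) = \left(-3340\right) 6569 = -21940460$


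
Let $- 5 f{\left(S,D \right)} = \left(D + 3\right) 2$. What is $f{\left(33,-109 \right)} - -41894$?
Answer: $\frac{209682}{5} \approx 41936.0$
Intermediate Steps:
$f{\left(S,D \right)} = - \frac{6}{5} - \frac{2 D}{5}$ ($f{\left(S,D \right)} = - \frac{\left(D + 3\right) 2}{5} = - \frac{\left(3 + D\right) 2}{5} = - \frac{6 + 2 D}{5} = - \frac{6}{5} - \frac{2 D}{5}$)
$f{\left(33,-109 \right)} - -41894 = \left(- \frac{6}{5} - - \frac{218}{5}\right) - -41894 = \left(- \frac{6}{5} + \frac{218}{5}\right) + 41894 = \frac{212}{5} + 41894 = \frac{209682}{5}$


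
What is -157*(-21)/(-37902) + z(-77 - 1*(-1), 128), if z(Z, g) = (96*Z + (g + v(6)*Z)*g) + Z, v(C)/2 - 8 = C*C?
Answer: -10701656067/12634 ≈ -8.4705e+5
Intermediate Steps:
v(C) = 16 + 2*C**2 (v(C) = 16 + 2*(C*C) = 16 + 2*C**2)
z(Z, g) = 97*Z + g*(g + 88*Z) (z(Z, g) = (96*Z + (g + (16 + 2*6**2)*Z)*g) + Z = (96*Z + (g + (16 + 2*36)*Z)*g) + Z = (96*Z + (g + (16 + 72)*Z)*g) + Z = (96*Z + (g + 88*Z)*g) + Z = (96*Z + g*(g + 88*Z)) + Z = 97*Z + g*(g + 88*Z))
-157*(-21)/(-37902) + z(-77 - 1*(-1), 128) = -157*(-21)/(-37902) + (128**2 + 97*(-77 - 1*(-1)) + 88*(-77 - 1*(-1))*128) = 3297*(-1/37902) + (16384 + 97*(-77 + 1) + 88*(-77 + 1)*128) = -1099/12634 + (16384 + 97*(-76) + 88*(-76)*128) = -1099/12634 + (16384 - 7372 - 856064) = -1099/12634 - 847052 = -10701656067/12634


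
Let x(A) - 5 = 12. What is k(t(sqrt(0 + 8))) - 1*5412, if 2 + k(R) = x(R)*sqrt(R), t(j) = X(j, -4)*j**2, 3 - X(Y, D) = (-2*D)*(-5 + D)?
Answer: -5414 + 170*sqrt(6) ≈ -4997.6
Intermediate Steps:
x(A) = 17 (x(A) = 5 + 12 = 17)
X(Y, D) = 3 + 2*D*(-5 + D) (X(Y, D) = 3 - (-2*D)*(-5 + D) = 3 - (-2)*D*(-5 + D) = 3 + 2*D*(-5 + D))
t(j) = 75*j**2 (t(j) = (3 - 10*(-4) + 2*(-4)**2)*j**2 = (3 + 40 + 2*16)*j**2 = (3 + 40 + 32)*j**2 = 75*j**2)
k(R) = -2 + 17*sqrt(R)
k(t(sqrt(0 + 8))) - 1*5412 = (-2 + 17*sqrt(75*(sqrt(0 + 8))**2)) - 1*5412 = (-2 + 17*sqrt(75*(sqrt(8))**2)) - 5412 = (-2 + 17*sqrt(75*(2*sqrt(2))**2)) - 5412 = (-2 + 17*sqrt(75*8)) - 5412 = (-2 + 17*sqrt(600)) - 5412 = (-2 + 17*(10*sqrt(6))) - 5412 = (-2 + 170*sqrt(6)) - 5412 = -5414 + 170*sqrt(6)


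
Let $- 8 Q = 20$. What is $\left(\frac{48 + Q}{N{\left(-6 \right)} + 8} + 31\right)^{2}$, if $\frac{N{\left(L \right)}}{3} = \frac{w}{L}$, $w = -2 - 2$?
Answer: $\frac{505521}{400} \approx 1263.8$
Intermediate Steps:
$Q = - \frac{5}{2}$ ($Q = \left(- \frac{1}{8}\right) 20 = - \frac{5}{2} \approx -2.5$)
$w = -4$ ($w = -2 - 2 = -4$)
$N{\left(L \right)} = - \frac{12}{L}$ ($N{\left(L \right)} = 3 \left(- \frac{4}{L}\right) = - \frac{12}{L}$)
$\left(\frac{48 + Q}{N{\left(-6 \right)} + 8} + 31\right)^{2} = \left(\frac{48 - \frac{5}{2}}{- \frac{12}{-6} + 8} + 31\right)^{2} = \left(\frac{91}{2 \left(\left(-12\right) \left(- \frac{1}{6}\right) + 8\right)} + 31\right)^{2} = \left(\frac{91}{2 \left(2 + 8\right)} + 31\right)^{2} = \left(\frac{91}{2 \cdot 10} + 31\right)^{2} = \left(\frac{91}{2} \cdot \frac{1}{10} + 31\right)^{2} = \left(\frac{91}{20} + 31\right)^{2} = \left(\frac{711}{20}\right)^{2} = \frac{505521}{400}$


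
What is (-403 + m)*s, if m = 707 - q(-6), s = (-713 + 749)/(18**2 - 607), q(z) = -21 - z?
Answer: -11484/283 ≈ -40.580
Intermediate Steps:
s = -36/283 (s = 36/(324 - 607) = 36/(-283) = 36*(-1/283) = -36/283 ≈ -0.12721)
m = 722 (m = 707 - (-21 - 1*(-6)) = 707 - (-21 + 6) = 707 - 1*(-15) = 707 + 15 = 722)
(-403 + m)*s = (-403 + 722)*(-36/283) = 319*(-36/283) = -11484/283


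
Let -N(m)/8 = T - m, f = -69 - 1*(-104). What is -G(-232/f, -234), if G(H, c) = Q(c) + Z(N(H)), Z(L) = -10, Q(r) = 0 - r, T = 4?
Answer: -224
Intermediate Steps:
Q(r) = -r
f = 35 (f = -69 + 104 = 35)
N(m) = -32 + 8*m (N(m) = -8*(4 - m) = -32 + 8*m)
G(H, c) = -10 - c (G(H, c) = -c - 10 = -10 - c)
-G(-232/f, -234) = -(-10 - 1*(-234)) = -(-10 + 234) = -1*224 = -224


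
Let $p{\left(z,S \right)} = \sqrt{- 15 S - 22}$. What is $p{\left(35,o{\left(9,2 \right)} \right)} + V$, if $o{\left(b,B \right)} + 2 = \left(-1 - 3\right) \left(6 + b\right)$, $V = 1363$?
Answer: $1363 + 2 \sqrt{227} \approx 1393.1$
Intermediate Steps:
$o{\left(b,B \right)} = -26 - 4 b$ ($o{\left(b,B \right)} = -2 + \left(-1 - 3\right) \left(6 + b\right) = -2 - 4 \left(6 + b\right) = -2 - \left(24 + 4 b\right) = -26 - 4 b$)
$p{\left(z,S \right)} = \sqrt{-22 - 15 S}$
$p{\left(35,o{\left(9,2 \right)} \right)} + V = \sqrt{-22 - 15 \left(-26 - 36\right)} + 1363 = \sqrt{-22 - -930} + 1363 = \sqrt{-22 + 930} + 1363 = \sqrt{908} + 1363 = 2 \sqrt{227} + 1363 = 1363 + 2 \sqrt{227}$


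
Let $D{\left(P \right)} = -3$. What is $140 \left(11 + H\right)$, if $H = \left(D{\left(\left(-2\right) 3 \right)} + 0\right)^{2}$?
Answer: $2800$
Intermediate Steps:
$H = 9$ ($H = \left(-3 + 0\right)^{2} = \left(-3\right)^{2} = 9$)
$140 \left(11 + H\right) = 140 \left(11 + 9\right) = 140 \cdot 20 = 2800$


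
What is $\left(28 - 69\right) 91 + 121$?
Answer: $-3610$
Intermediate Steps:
$\left(28 - 69\right) 91 + 121 = \left(-41\right) 91 + 121 = -3731 + 121 = -3610$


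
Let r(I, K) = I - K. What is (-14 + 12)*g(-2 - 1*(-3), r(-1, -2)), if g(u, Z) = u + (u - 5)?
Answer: 6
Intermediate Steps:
g(u, Z) = -5 + 2*u (g(u, Z) = u + (-5 + u) = -5 + 2*u)
(-14 + 12)*g(-2 - 1*(-3), r(-1, -2)) = (-14 + 12)*(-5 + 2*(-2 - 1*(-3))) = -2*(-5 + 2*(-2 + 3)) = -2*(-5 + 2*1) = -2*(-5 + 2) = -2*(-3) = 6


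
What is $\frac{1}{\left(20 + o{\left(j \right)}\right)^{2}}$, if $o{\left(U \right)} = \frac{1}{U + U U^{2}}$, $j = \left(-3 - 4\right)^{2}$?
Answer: $\frac{13852819204}{5541132389521} \approx 0.0025$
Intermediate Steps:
$j = 49$ ($j = \left(-7\right)^{2} = 49$)
$o{\left(U \right)} = \frac{1}{U + U^{3}}$
$\frac{1}{\left(20 + o{\left(j \right)}\right)^{2}} = \frac{1}{\left(20 + \frac{1}{49 + 49^{3}}\right)^{2}} = \frac{1}{\left(20 + \frac{1}{49 + 117649}\right)^{2}} = \frac{1}{\left(20 + \frac{1}{117698}\right)^{2}} = \frac{1}{\left(\frac{2353961}{117698}\right)^{2}} = \frac{1}{\frac{5541132389521}{13852819204}} = \frac{13852819204}{5541132389521}$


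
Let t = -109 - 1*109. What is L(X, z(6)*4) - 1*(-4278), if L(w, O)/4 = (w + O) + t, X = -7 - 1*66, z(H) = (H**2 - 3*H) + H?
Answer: 3498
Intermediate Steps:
z(H) = H**2 - 2*H
X = -73 (X = -7 - 66 = -73)
t = -218 (t = -109 - 109 = -218)
L(w, O) = -872 + 4*O + 4*w (L(w, O) = 4*((w + O) - 218) = 4*((O + w) - 218) = 4*(-218 + O + w) = -872 + 4*O + 4*w)
L(X, z(6)*4) - 1*(-4278) = (-872 + 4*((6*(-2 + 6))*4) + 4*(-73)) - 1*(-4278) = (-872 + 4*((6*4)*4) - 292) + 4278 = (-872 + 4*(24*4) - 292) + 4278 = (-872 + 4*96 - 292) + 4278 = (-872 + 384 - 292) + 4278 = -780 + 4278 = 3498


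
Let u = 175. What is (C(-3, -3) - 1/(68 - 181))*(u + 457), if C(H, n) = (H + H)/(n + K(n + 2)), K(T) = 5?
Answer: -213616/113 ≈ -1890.4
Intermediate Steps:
C(H, n) = 2*H/(5 + n) (C(H, n) = (H + H)/(n + 5) = (2*H)/(5 + n) = 2*H/(5 + n))
(C(-3, -3) - 1/(68 - 181))*(u + 457) = (2*(-3)/(5 - 3) - 1/(68 - 181))*(175 + 457) = (2*(-3)/2 - 1/(-113))*632 = (2*(-3)*(½) - 1*(-1/113))*632 = (-3 + 1/113)*632 = -338/113*632 = -213616/113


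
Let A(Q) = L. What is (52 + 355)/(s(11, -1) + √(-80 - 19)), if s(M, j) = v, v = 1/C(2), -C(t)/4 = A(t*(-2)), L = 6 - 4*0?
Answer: -9768/57025 - 703296*I*√11/57025 ≈ -0.17129 - 40.904*I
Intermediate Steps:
L = 6 (L = 6 + 0 = 6)
A(Q) = 6
C(t) = -24 (C(t) = -4*6 = -24)
v = -1/24 (v = 1/(-24) = -1/24 ≈ -0.041667)
s(M, j) = -1/24
(52 + 355)/(s(11, -1) + √(-80 - 19)) = (52 + 355)/(-1/24 + √(-80 - 19)) = 407/(-1/24 + √(-99)) = 407/(-1/24 + 3*I*√11)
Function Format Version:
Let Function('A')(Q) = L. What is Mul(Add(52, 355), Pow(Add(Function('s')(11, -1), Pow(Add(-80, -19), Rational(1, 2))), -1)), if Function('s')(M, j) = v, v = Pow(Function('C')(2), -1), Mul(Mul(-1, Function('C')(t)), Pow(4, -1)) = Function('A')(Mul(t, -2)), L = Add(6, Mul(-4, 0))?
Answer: Add(Rational(-9768, 57025), Mul(Rational(-703296, 57025), I, Pow(11, Rational(1, 2)))) ≈ Add(-0.17129, Mul(-40.904, I))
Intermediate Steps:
L = 6 (L = Add(6, 0) = 6)
Function('A')(Q) = 6
Function('C')(t) = -24 (Function('C')(t) = Mul(-4, 6) = -24)
v = Rational(-1, 24) (v = Pow(-24, -1) = Rational(-1, 24) ≈ -0.041667)
Function('s')(M, j) = Rational(-1, 24)
Mul(Add(52, 355), Pow(Add(Function('s')(11, -1), Pow(Add(-80, -19), Rational(1, 2))), -1)) = Mul(Add(52, 355), Pow(Add(Rational(-1, 24), Pow(Add(-80, -19), Rational(1, 2))), -1)) = Mul(407, Pow(Add(Rational(-1, 24), Pow(-99, Rational(1, 2))), -1)) = Mul(407, Pow(Add(Rational(-1, 24), Mul(3, I, Pow(11, Rational(1, 2)))), -1))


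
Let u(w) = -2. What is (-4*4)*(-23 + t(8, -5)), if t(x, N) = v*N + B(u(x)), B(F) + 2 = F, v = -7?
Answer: -128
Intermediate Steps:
B(F) = -2 + F
t(x, N) = -4 - 7*N (t(x, N) = -7*N + (-2 - 2) = -7*N - 4 = -4 - 7*N)
(-4*4)*(-23 + t(8, -5)) = (-4*4)*(-23 + (-4 - 7*(-5))) = -16*(-23 + (-4 + 35)) = -16*(-23 + 31) = -16*8 = -128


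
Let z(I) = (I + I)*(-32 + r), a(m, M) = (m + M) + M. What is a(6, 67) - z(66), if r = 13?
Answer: 2648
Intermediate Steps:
a(m, M) = m + 2*M (a(m, M) = (M + m) + M = m + 2*M)
z(I) = -38*I (z(I) = (I + I)*(-32 + 13) = (2*I)*(-19) = -38*I)
a(6, 67) - z(66) = (6 + 2*67) - (-38)*66 = (6 + 134) - 1*(-2508) = 140 + 2508 = 2648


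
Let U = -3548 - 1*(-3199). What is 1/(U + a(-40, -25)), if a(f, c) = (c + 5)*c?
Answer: 1/151 ≈ 0.0066225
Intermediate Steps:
a(f, c) = c*(5 + c) (a(f, c) = (5 + c)*c = c*(5 + c))
U = -349 (U = -3548 + 3199 = -349)
1/(U + a(-40, -25)) = 1/(-349 - 25*(5 - 25)) = 1/(-349 - 25*(-20)) = 1/(-349 + 500) = 1/151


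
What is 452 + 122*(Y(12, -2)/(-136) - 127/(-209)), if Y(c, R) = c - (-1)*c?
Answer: 1792860/3553 ≈ 504.60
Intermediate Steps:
Y(c, R) = 2*c (Y(c, R) = c + c = 2*c)
452 + 122*(Y(12, -2)/(-136) - 127/(-209)) = 452 + 122*((2*12)/(-136) - 127/(-209)) = 452 + 122*(24*(-1/136) - 127*(-1/209)) = 452 + 122*(-3/17 + 127/209) = 452 + 122*(1532/3553) = 452 + 186904/3553 = 1792860/3553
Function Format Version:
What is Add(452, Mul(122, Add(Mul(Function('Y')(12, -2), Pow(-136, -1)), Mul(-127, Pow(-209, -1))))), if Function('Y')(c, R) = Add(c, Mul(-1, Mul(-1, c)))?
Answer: Rational(1792860, 3553) ≈ 504.60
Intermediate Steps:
Function('Y')(c, R) = Mul(2, c) (Function('Y')(c, R) = Add(c, c) = Mul(2, c))
Add(452, Mul(122, Add(Mul(Function('Y')(12, -2), Pow(-136, -1)), Mul(-127, Pow(-209, -1))))) = Add(452, Mul(122, Add(Mul(Mul(2, 12), Pow(-136, -1)), Mul(-127, Pow(-209, -1))))) = Add(452, Mul(122, Add(Mul(24, Rational(-1, 136)), Mul(-127, Rational(-1, 209))))) = Add(452, Mul(122, Add(Rational(-3, 17), Rational(127, 209)))) = Add(452, Mul(122, Rational(1532, 3553))) = Add(452, Rational(186904, 3553)) = Rational(1792860, 3553)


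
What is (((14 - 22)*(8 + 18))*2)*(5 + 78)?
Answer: -34528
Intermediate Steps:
(((14 - 22)*(8 + 18))*2)*(5 + 78) = (-8*26*2)*83 = -208*2*83 = -416*83 = -34528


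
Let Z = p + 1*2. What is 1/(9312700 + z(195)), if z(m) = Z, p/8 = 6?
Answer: 1/9312750 ≈ 1.0738e-7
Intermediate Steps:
p = 48 (p = 8*6 = 48)
Z = 50 (Z = 48 + 1*2 = 48 + 2 = 50)
z(m) = 50
1/(9312700 + z(195)) = 1/(9312700 + 50) = 1/9312750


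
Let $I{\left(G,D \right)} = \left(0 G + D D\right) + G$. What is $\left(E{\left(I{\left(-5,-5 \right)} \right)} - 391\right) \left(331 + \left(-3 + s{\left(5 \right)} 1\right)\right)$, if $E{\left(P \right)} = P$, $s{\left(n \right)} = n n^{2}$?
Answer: $-168063$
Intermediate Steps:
$I{\left(G,D \right)} = G + D^{2}$ ($I{\left(G,D \right)} = \left(0 + D^{2}\right) + G = D^{2} + G = G + D^{2}$)
$s{\left(n \right)} = n^{3}$
$\left(E{\left(I{\left(-5,-5 \right)} \right)} - 391\right) \left(331 + \left(-3 + s{\left(5 \right)} 1\right)\right) = \left(\left(-5 + \left(-5\right)^{2}\right) - 391\right) \left(331 - \left(3 - 5^{3} \cdot 1\right)\right) = \left(\left(-5 + 25\right) - 391\right) \left(331 + \left(-3 + 125 \cdot 1\right)\right) = \left(20 - 391\right) \left(331 + \left(-3 + 125\right)\right) = - 371 \left(331 + 122\right) = \left(-371\right) 453 = -168063$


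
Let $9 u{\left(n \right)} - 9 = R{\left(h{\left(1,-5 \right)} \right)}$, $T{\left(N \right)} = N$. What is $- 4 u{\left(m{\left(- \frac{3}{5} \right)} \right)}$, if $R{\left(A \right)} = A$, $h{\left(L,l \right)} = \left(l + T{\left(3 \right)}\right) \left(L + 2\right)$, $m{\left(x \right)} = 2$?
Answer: $- \frac{4}{3} \approx -1.3333$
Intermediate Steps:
$h{\left(L,l \right)} = \left(2 + L\right) \left(3 + l\right)$ ($h{\left(L,l \right)} = \left(l + 3\right) \left(L + 2\right) = \left(3 + l\right) \left(2 + L\right) = \left(2 + L\right) \left(3 + l\right)$)
$u{\left(n \right)} = \frac{1}{3}$ ($u{\left(n \right)} = 1 + \frac{6 + 2 \left(-5\right) + 3 \cdot 1 + 1 \left(-5\right)}{9} = 1 + \frac{6 - 10 + 3 - 5}{9} = 1 + \frac{1}{9} \left(-6\right) = 1 - \frac{2}{3} = \frac{1}{3}$)
$- 4 u{\left(m{\left(- \frac{3}{5} \right)} \right)} = \left(-4\right) \frac{1}{3} = - \frac{4}{3}$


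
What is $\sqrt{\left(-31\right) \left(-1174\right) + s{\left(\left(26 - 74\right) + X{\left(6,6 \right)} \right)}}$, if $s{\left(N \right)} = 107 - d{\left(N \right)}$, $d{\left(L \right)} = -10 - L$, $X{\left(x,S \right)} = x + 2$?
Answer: $\sqrt{36471} \approx 190.97$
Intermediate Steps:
$X{\left(x,S \right)} = 2 + x$
$s{\left(N \right)} = 117 + N$ ($s{\left(N \right)} = 107 - \left(-10 - N\right) = 107 + \left(10 + N\right) = 117 + N$)
$\sqrt{\left(-31\right) \left(-1174\right) + s{\left(\left(26 - 74\right) + X{\left(6,6 \right)} \right)}} = \sqrt{\left(-31\right) \left(-1174\right) + \left(117 + \left(\left(26 - 74\right) + \left(2 + 6\right)\right)\right)} = \sqrt{36394 + \left(117 + \left(-48 + 8\right)\right)} = \sqrt{36394 + \left(117 - 40\right)} = \sqrt{36394 + 77} = \sqrt{36471}$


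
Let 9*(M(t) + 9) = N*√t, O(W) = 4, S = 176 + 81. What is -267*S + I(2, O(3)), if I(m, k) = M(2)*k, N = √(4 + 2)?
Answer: -68655 + 8*√3/9 ≈ -68654.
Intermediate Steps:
S = 257
N = √6 ≈ 2.4495
M(t) = -9 + √6*√t/9 (M(t) = -9 + (√6*√t)/9 = -9 + √6*√t/9)
I(m, k) = k*(-9 + 2*√3/9) (I(m, k) = (-9 + √6*√2/9)*k = (-9 + 2*√3/9)*k = k*(-9 + 2*√3/9))
-267*S + I(2, O(3)) = -267*257 + (⅑)*4*(-81 + 2*√3) = -68619 + (-36 + 8*√3/9) = -68655 + 8*√3/9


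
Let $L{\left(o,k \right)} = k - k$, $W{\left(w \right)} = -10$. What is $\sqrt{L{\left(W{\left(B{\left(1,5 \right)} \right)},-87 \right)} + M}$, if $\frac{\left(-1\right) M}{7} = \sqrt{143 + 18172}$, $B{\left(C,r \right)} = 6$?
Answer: $i \sqrt{21} \sqrt[4]{2035} \approx 30.779 i$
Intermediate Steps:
$L{\left(o,k \right)} = 0$
$M = - 21 \sqrt{2035}$ ($M = - 7 \sqrt{143 + 18172} = - 7 \sqrt{18315} = - 7 \cdot 3 \sqrt{2035} = - 21 \sqrt{2035} \approx -947.33$)
$\sqrt{L{\left(W{\left(B{\left(1,5 \right)} \right)},-87 \right)} + M} = \sqrt{0 - 21 \sqrt{2035}} = \sqrt{- 21 \sqrt{2035}} = i \sqrt{21} \sqrt[4]{2035}$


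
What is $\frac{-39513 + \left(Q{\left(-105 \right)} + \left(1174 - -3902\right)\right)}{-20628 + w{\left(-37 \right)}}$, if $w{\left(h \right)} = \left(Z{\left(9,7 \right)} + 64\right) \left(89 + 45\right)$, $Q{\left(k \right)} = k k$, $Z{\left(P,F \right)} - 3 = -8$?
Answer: $\frac{11706}{6361} \approx 1.8403$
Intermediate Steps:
$Z{\left(P,F \right)} = -5$ ($Z{\left(P,F \right)} = 3 - 8 = -5$)
$Q{\left(k \right)} = k^{2}$
$w{\left(h \right)} = 7906$ ($w{\left(h \right)} = \left(-5 + 64\right) \left(89 + 45\right) = 59 \cdot 134 = 7906$)
$\frac{-39513 + \left(Q{\left(-105 \right)} + \left(1174 - -3902\right)\right)}{-20628 + w{\left(-37 \right)}} = \frac{-39513 + \left(\left(-105\right)^{2} + \left(1174 - -3902\right)\right)}{-20628 + 7906} = \frac{-39513 + \left(11025 + \left(1174 + 3902\right)\right)}{-12722} = \left(-39513 + \left(11025 + 5076\right)\right) \left(- \frac{1}{12722}\right) = \left(-39513 + 16101\right) \left(- \frac{1}{12722}\right) = \left(-23412\right) \left(- \frac{1}{12722}\right) = \frac{11706}{6361}$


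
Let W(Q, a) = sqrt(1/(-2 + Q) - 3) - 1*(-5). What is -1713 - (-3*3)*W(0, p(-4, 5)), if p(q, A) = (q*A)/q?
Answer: -1668 + 9*I*sqrt(14)/2 ≈ -1668.0 + 16.837*I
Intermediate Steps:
p(q, A) = A (p(q, A) = (A*q)/q = A)
W(Q, a) = 5 + sqrt(-3 + 1/(-2 + Q)) (W(Q, a) = sqrt(-3 + 1/(-2 + Q)) + 5 = 5 + sqrt(-3 + 1/(-2 + Q)))
-1713 - (-3*3)*W(0, p(-4, 5)) = -1713 - (-3*3)*(5 + sqrt((7 - 3*0)/(-2 + 0))) = -1713 - (-9)*(5 + sqrt((7 + 0)/(-2))) = -1713 - (-9)*(5 + sqrt(-1/2*7)) = -1713 - (-9)*(5 + sqrt(-7/2)) = -1713 - (-9)*(5 + I*sqrt(14)/2) = -1713 - (-45 - 9*I*sqrt(14)/2) = -1713 + (45 + 9*I*sqrt(14)/2) = -1668 + 9*I*sqrt(14)/2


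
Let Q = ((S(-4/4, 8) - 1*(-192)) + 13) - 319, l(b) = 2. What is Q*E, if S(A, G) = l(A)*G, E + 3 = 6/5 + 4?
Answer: -1078/5 ≈ -215.60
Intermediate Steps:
E = 11/5 (E = -3 + (6/5 + 4) = -3 + 26/5 = 11/5 ≈ 2.2000)
S(A, G) = 2*G
Q = -98 (Q = ((2*8 - 1*(-192)) + 13) - 319 = ((16 + 192) + 13) - 319 = (208 + 13) - 319 = 221 - 319 = -98)
Q*E = -98*11/5 = -1078/5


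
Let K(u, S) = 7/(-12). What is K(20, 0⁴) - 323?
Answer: -3883/12 ≈ -323.58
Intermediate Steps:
K(u, S) = -7/12 (K(u, S) = 7*(-1/12) = -7/12)
K(20, 0⁴) - 323 = -7/12 - 323 = -3883/12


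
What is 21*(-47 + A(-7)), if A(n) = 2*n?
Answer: -1281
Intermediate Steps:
21*(-47 + A(-7)) = 21*(-47 + 2*(-7)) = 21*(-47 - 14) = 21*(-61) = -1281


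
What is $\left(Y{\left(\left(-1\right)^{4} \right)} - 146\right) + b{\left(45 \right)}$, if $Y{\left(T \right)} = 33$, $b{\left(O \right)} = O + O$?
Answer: $-23$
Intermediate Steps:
$b{\left(O \right)} = 2 O$
$\left(Y{\left(\left(-1\right)^{4} \right)} - 146\right) + b{\left(45 \right)} = \left(33 - 146\right) + 2 \cdot 45 = -113 + 90 = -23$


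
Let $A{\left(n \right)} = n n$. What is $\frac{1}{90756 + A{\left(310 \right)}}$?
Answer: $\frac{1}{186856} \approx 5.3517 \cdot 10^{-6}$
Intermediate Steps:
$A{\left(n \right)} = n^{2}$
$\frac{1}{90756 + A{\left(310 \right)}} = \frac{1}{90756 + 310^{2}} = \frac{1}{90756 + 96100} = \frac{1}{186856}$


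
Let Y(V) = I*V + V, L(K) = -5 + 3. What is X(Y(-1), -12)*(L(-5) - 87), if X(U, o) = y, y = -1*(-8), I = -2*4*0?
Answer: -712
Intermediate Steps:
I = 0 (I = -8*0 = 0)
L(K) = -2
Y(V) = V (Y(V) = 0*V + V = 0 + V = V)
y = 8
X(U, o) = 8
X(Y(-1), -12)*(L(-5) - 87) = 8*(-2 - 87) = 8*(-89) = -712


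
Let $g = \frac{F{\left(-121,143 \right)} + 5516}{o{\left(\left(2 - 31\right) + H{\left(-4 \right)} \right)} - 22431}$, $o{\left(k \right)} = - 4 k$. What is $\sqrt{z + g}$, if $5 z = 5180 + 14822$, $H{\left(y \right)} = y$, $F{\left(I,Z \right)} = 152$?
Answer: $\frac{\sqrt{49726352785710}}{111495} \approx 63.247$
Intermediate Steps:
$z = \frac{20002}{5}$ ($z = \frac{5180 + 14822}{5} = \frac{1}{5} \cdot 20002 = \frac{20002}{5} \approx 4000.4$)
$g = - \frac{5668}{22299}$ ($g = \frac{152 + 5516}{- 4 \left(\left(2 - 31\right) - 4\right) - 22431} = \frac{5668}{- 4 \left(-29 - 4\right) - 22431} = \frac{5668}{\left(-4\right) \left(-33\right) - 22431} = \frac{5668}{132 - 22431} = \frac{5668}{-22299} = 5668 \left(- \frac{1}{22299}\right) = - \frac{5668}{22299} \approx -0.25418$)
$\sqrt{z + g} = \sqrt{\frac{20002}{5} - \frac{5668}{22299}} = \sqrt{\frac{445996258}{111495}} = \frac{\sqrt{49726352785710}}{111495}$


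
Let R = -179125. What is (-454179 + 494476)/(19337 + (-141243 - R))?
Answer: 40297/57219 ≈ 0.70426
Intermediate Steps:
(-454179 + 494476)/(19337 + (-141243 - R)) = (-454179 + 494476)/(19337 + (-141243 - 1*(-179125))) = 40297/(19337 + (-141243 + 179125)) = 40297/(19337 + 37882) = 40297/57219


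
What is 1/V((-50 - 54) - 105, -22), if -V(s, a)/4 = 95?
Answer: -1/380 ≈ -0.0026316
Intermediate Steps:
V(s, a) = -380 (V(s, a) = -4*95 = -380)
1/V((-50 - 54) - 105, -22) = 1/(-380) = -1/380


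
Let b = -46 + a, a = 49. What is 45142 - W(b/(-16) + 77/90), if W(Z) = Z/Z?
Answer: 45141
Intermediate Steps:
b = 3 (b = -46 + 49 = 3)
W(Z) = 1
45142 - W(b/(-16) + 77/90) = 45142 - 1*1 = 45142 - 1 = 45141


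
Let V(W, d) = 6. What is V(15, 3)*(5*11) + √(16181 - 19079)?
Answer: 330 + 3*I*√322 ≈ 330.0 + 53.833*I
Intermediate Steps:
V(15, 3)*(5*11) + √(16181 - 19079) = 6*(5*11) + √(16181 - 19079) = 6*55 + √(-2898) = 330 + 3*I*√322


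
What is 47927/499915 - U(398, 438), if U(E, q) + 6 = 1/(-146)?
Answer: 445422797/72987590 ≈ 6.1027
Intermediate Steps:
U(E, q) = -877/146 (U(E, q) = -6 + 1/(-146) = -6 - 1/146 = -877/146)
47927/499915 - U(398, 438) = 47927/499915 - 1*(-877/146) = 47927*(1/499915) + 877/146 = 47927/499915 + 877/146 = 445422797/72987590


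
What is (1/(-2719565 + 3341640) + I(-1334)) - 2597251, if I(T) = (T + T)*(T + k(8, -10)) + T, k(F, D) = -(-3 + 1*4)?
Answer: 599179529626/622075 ≈ 9.6320e+5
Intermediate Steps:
k(F, D) = -1 (k(F, D) = -(-3 + 4) = -1*1 = -1)
I(T) = T + 2*T*(-1 + T) (I(T) = (T + T)*(T - 1) + T = (2*T)*(-1 + T) + T = 2*T*(-1 + T) + T = T + 2*T*(-1 + T))
(1/(-2719565 + 3341640) + I(-1334)) - 2597251 = (1/(-2719565 + 3341640) - 1334*(-1 + 2*(-1334))) - 2597251 = (1/622075 - 1334*(-1 - 2668)) - 2597251 = (1/622075 - 1334*(-2669)) - 2597251 = (1/622075 + 3560446) - 2597251 = 2214864445451/622075 - 2597251 = 599179529626/622075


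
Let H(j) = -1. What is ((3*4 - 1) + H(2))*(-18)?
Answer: -180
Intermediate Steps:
((3*4 - 1) + H(2))*(-18) = ((3*4 - 1) - 1)*(-18) = ((12 - 1) - 1)*(-18) = (11 - 1)*(-18) = 10*(-18) = -180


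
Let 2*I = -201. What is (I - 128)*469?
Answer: -214333/2 ≈ -1.0717e+5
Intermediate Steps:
I = -201/2 (I = (1/2)*(-201) = -201/2 ≈ -100.50)
(I - 128)*469 = (-201/2 - 128)*469 = -457/2*469 = -214333/2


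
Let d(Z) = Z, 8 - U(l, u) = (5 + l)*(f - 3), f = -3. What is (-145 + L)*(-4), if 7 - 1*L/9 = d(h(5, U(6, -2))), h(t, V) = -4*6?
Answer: -536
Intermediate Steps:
U(l, u) = 38 + 6*l (U(l, u) = 8 - (5 + l)*(-3 - 3) = 8 - (5 + l)*(-6) = 8 - (-30 - 6*l) = 8 + (30 + 6*l) = 38 + 6*l)
h(t, V) = -24
L = 279 (L = 63 - 9*(-24) = 63 + 216 = 279)
(-145 + L)*(-4) = (-145 + 279)*(-4) = 134*(-4) = -536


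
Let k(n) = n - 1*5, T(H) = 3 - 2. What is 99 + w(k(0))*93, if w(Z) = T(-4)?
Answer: 192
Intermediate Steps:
T(H) = 1
k(n) = -5 + n (k(n) = n - 5 = -5 + n)
w(Z) = 1
99 + w(k(0))*93 = 99 + 1*93 = 99 + 93 = 192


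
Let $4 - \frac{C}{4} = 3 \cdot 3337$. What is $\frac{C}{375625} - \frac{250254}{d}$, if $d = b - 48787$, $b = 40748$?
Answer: $\frac{93679873658}{3019649375} \approx 31.023$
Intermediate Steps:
$C = -40028$ ($C = 16 - 4 \cdot 3 \cdot 3337 = 16 - 40044 = -40028$)
$d = -8039$ ($d = 40748 - 48787 = -8039$)
$\frac{C}{375625} - \frac{250254}{d} = - \frac{40028}{375625} - \frac{250254}{-8039} = \left(-40028\right) \frac{1}{375625} - - \frac{250254}{8039} = - \frac{40028}{375625} + \frac{250254}{8039} = \frac{93679873658}{3019649375}$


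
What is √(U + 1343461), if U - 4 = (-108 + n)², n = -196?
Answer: √1435881 ≈ 1198.3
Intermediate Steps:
U = 92420 (U = 4 + (-108 - 196)² = 4 + (-304)² = 4 + 92416 = 92420)
√(U + 1343461) = √(92420 + 1343461) = √1435881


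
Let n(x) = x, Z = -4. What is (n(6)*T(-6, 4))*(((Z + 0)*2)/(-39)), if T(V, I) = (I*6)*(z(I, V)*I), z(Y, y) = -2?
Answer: -3072/13 ≈ -236.31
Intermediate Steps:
T(V, I) = -12*I² (T(V, I) = (I*6)*(-2*I) = (6*I)*(-2*I) = -12*I²)
(n(6)*T(-6, 4))*(((Z + 0)*2)/(-39)) = (6*(-12*4²))*(((-4 + 0)*2)/(-39)) = (6*(-12*16))*(-4*2*(-1/39)) = (6*(-192))*(-8*(-1/39)) = -1152*8/39 = -3072/13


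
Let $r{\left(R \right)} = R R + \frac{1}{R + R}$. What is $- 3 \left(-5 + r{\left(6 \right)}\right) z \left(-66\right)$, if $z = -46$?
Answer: $-283107$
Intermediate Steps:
$r{\left(R \right)} = R^{2} + \frac{1}{2 R}$
$- 3 \left(-5 + r{\left(6 \right)}\right) z \left(-66\right) = - 3 \left(-5 + \frac{\frac{1}{2} + 6^{3}}{6}\right) \left(-46\right) \left(-66\right) = - 3 \left(-5 + \frac{\frac{1}{2} + 216}{6}\right) \left(-46\right) \left(-66\right) = - 3 \left(-5 + \frac{1}{6} \cdot \frac{433}{2}\right) \left(-46\right) \left(-66\right) = - 3 \left(-5 + \frac{433}{12}\right) \left(-46\right) \left(-66\right) = \left(-3\right) \frac{373}{12} \left(-46\right) \left(-66\right) = \left(- \frac{373}{4}\right) \left(-46\right) \left(-66\right) = \frac{8579}{2} \left(-66\right) = -283107$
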